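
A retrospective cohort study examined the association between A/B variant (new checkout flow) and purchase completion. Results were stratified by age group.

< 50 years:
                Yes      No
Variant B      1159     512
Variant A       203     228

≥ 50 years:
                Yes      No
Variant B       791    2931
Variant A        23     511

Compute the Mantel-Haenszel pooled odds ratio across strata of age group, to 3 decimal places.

3.380

OR_MH = Σ(aᵢdᵢ/nᵢ) / Σ(bᵢcᵢ/nᵢ), where nᵢ is the stratum total.
Stratum 1 (< 50 years): n = 2102; a·d/n = 1159·228/2102 = 125.7146; b·c/n = 512·203/2102 = 49.4462
Stratum 2 (≥ 50 years): n = 4256; a·d/n = 791·511/4256 = 94.9720; b·c/n = 2931·23/4256 = 15.8395
OR_MH = (125.7146 + 94.9720) / (49.4462 + 15.8395) = 220.6866 / 65.2858 = 3.38032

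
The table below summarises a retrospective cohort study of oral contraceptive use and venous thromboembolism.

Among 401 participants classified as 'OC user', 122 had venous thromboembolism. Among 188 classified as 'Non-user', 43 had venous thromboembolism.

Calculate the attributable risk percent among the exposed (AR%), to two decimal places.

24.82

From the description: a = 122, b = 279, c = 43, d = 145.
Risk in exposed = 122/401 = 0.30424; risk in unexposed = 43/188 = 0.22872.
RR = 0.30424/0.22872 = 1.33016
AR% = (RR − 1)/RR × 100 = (1.33016 − 1)/1.33016 × 100 = 24.8212%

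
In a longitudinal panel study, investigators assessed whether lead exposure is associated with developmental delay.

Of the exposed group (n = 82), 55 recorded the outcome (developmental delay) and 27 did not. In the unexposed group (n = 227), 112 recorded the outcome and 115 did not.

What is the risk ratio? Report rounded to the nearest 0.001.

From the description: a = 55, b = 27, c = 112, d = 115.
Risk in exposed = 55/82 = 0.67073; risk in unexposed = 112/227 = 0.49339.
RR = 0.67073 / 0.49339 = 1.35943
The risk among the exposed is 1.36 times that among the unexposed.

1.359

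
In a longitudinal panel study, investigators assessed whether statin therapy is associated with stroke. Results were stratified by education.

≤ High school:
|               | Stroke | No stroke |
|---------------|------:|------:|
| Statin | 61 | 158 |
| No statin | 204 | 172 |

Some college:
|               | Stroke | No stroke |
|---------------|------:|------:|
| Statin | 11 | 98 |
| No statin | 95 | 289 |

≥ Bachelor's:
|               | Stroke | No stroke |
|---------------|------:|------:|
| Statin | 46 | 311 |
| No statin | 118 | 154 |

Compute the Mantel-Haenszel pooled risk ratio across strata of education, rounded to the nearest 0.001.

RR_MH = Σ(aᵢ·n₀ᵢ/nᵢ) / Σ(cᵢ·n₁ᵢ/nᵢ), with n₁ᵢ = aᵢ+bᵢ (exposed), n₀ᵢ = cᵢ+dᵢ (unexposed), nᵢ = n₁ᵢ+n₀ᵢ.
Stratum 1 (≤ High school): n₁ = 219, n₀ = 376, n = 595; a·n₀/n = 61·376/595 = 38.5479; c·n₁/n = 204·219/595 = 75.0857
Stratum 2 (Some college): n₁ = 109, n₀ = 384, n = 493; a·n₀/n = 11·384/493 = 8.5680; c·n₁/n = 95·109/493 = 21.0041
Stratum 3 (≥ Bachelor's): n₁ = 357, n₀ = 272, n = 629; a·n₀/n = 46·272/629 = 19.8919; c·n₁/n = 118·357/629 = 66.9730
RR_MH = (38.5479 + 8.5680 + 19.8919) / (75.0857 + 21.0041 + 66.9730) = 67.0077 / 163.0627 = 0.41093

0.411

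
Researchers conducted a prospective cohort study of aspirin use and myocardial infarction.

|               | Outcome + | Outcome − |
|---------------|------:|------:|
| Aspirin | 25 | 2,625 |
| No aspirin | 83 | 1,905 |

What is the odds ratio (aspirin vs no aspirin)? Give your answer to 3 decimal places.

Cells: a = 25, b = 2625, c = 83, d = 1905.
OR = (a·d)/(b·c) = (25 × 1905) / (2625 × 83) = 47625 / 217875 = 0.21859
Exposure is associated with lower odds of myocardial infarction (OR = 0.22 < 1).

0.219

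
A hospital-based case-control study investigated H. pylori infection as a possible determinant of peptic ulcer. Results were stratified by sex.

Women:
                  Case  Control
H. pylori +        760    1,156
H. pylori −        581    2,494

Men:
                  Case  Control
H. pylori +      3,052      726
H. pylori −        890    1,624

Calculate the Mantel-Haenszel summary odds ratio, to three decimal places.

OR_MH = Σ(aᵢdᵢ/nᵢ) / Σ(bᵢcᵢ/nᵢ), where nᵢ is the stratum total.
Stratum 1 (Women): n = 4991; a·d/n = 760·2494/4991 = 379.7716; b·c/n = 1156·581/4991 = 134.5694
Stratum 2 (Men): n = 6292; a·d/n = 3052·1624/6292 = 787.7381; b·c/n = 726·890/6292 = 102.6923
OR_MH = (379.7716 + 787.7381) / (134.5694 + 102.6923) = 1167.5097 / 237.2617 = 4.92077

4.921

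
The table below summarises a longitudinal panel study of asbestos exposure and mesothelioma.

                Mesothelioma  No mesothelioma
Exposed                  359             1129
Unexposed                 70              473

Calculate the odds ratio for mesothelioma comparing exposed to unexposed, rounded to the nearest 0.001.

Cells: a = 359, b = 1129, c = 70, d = 473.
OR = (a·d)/(b·c) = (359 × 473) / (1129 × 70) = 169807 / 79030 = 2.14864
The odds of mesothelioma are about 2.15 times as high in the exposed group.

2.149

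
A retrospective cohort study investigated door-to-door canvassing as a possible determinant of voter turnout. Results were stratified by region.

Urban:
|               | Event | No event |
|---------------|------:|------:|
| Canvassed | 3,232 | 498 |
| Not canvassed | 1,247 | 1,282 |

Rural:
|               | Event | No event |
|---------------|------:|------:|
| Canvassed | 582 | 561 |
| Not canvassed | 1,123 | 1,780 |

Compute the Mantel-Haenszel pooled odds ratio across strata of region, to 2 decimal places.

3.60

OR_MH = Σ(aᵢdᵢ/nᵢ) / Σ(bᵢcᵢ/nᵢ), where nᵢ is the stratum total.
Stratum 1 (Urban): n = 6259; a·d/n = 3232·1282/6259 = 661.9946; b·c/n = 498·1247/6259 = 99.2181
Stratum 2 (Rural): n = 4046; a·d/n = 582·1780/4046 = 256.0455; b·c/n = 561·1123/4046 = 155.7101
OR_MH = (661.9946 + 256.0455) / (99.2181 + 155.7101) = 918.0400 / 254.9282 = 3.60117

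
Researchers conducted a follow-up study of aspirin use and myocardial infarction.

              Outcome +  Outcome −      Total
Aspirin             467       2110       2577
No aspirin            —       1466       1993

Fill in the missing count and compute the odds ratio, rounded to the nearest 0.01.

0.62

The missing cell is in the unexposed row: 1993 − 1466 = 527.
So a = 467, b = 2110, c = 527, d = 1466.
OR = (a·d)/(b·c) = (467 × 1466) / (2110 × 527) = 684622 / 1111970 = 0.61568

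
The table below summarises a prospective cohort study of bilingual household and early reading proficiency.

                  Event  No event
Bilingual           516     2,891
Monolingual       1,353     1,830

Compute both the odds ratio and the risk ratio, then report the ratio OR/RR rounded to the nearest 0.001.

0.678

Cells: a = 516, b = 2891, c = 1353, d = 1830.
OR = (516·1830)/(2891·1353) = 944280/3911523 = 0.24141
Risk in exposed = 516/3407 = 0.15145; risk in unexposed = 1353/3183 = 0.42507; RR = 0.35630
OR/RR = 0.24141 / 0.35630 = 0.67755
The outcome is not rare, so the OR lies further from 1 than the RR.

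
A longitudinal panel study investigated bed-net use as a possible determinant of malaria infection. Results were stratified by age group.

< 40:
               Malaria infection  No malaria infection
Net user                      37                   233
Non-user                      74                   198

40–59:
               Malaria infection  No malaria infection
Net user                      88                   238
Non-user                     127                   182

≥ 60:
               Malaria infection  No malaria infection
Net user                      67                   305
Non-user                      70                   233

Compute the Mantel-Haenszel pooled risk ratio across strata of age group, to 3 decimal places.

0.650

RR_MH = Σ(aᵢ·n₀ᵢ/nᵢ) / Σ(cᵢ·n₁ᵢ/nᵢ), with n₁ᵢ = aᵢ+bᵢ (exposed), n₀ᵢ = cᵢ+dᵢ (unexposed), nᵢ = n₁ᵢ+n₀ᵢ.
Stratum 1 (< 40): n₁ = 270, n₀ = 272, n = 542; a·n₀/n = 37·272/542 = 18.5683; c·n₁/n = 74·270/542 = 36.8635
Stratum 2 (40–59): n₁ = 326, n₀ = 309, n = 635; a·n₀/n = 88·309/635 = 42.8220; c·n₁/n = 127·326/635 = 65.2000
Stratum 3 (≥ 60): n₁ = 372, n₀ = 303, n = 675; a·n₀/n = 67·303/675 = 30.0756; c·n₁/n = 70·372/675 = 38.5778
RR_MH = (18.5683 + 42.8220 + 30.0756) / (36.8635 + 65.2000 + 38.5778) = 91.4659 / 140.6412 = 0.65035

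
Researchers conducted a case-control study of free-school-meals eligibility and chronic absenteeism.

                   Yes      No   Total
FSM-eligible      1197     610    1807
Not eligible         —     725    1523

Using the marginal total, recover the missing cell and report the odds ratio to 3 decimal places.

1.783

The missing cell is in the unexposed row: 1523 − 725 = 798.
So a = 1197, b = 610, c = 798, d = 725.
OR = (a·d)/(b·c) = (1197 × 725) / (610 × 798) = 867825 / 486780 = 1.78279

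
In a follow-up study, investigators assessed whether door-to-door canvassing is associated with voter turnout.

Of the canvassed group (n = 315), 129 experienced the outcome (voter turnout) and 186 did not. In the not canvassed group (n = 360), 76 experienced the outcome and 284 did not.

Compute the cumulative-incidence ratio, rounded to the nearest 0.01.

From the description: a = 129, b = 186, c = 76, d = 284.
Risk in exposed = 129/315 = 0.40952; risk in unexposed = 76/360 = 0.21111.
RR = 0.40952 / 0.21111 = 1.93985
The risk among the exposed is 1.94 times that among the unexposed.

1.94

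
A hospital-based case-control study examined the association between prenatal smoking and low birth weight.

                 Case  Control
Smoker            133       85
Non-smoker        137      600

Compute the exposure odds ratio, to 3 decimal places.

6.853

Cells: a = 133, b = 85, c = 137, d = 600.
OR = (a·d)/(b·c) = (133 × 600) / (85 × 137) = 79800 / 11645 = 6.85273
The odds of low birth weight are about 6.85 times as high in the smoker group.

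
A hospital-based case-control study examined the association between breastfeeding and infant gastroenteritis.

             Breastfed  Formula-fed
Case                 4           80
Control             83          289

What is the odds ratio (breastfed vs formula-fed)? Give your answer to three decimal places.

0.174

Reading the table with exposure as columns: a = 4 (Breastfed, case), b = 83 (Breastfed, non-case), c = 80 (Formula-fed, case), d = 289.
OR = (a·d)/(b·c) = (4 × 289) / (83 × 80) = 1156 / 6640 = 0.17410
Exposure is associated with lower odds of infant gastroenteritis (OR = 0.17 < 1).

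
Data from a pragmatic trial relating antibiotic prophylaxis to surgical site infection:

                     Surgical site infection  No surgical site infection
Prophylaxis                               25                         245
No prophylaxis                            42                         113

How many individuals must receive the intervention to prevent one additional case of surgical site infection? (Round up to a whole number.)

Risk in treated group = 25/270 = 0.09259; risk in control = 42/155 = 0.27097.
Absolute risk reduction = 0.27097 − 0.09259 = 0.17838
NNT = 1 / ARR = 1 / 0.17838 = 5.606 → round up → 6

6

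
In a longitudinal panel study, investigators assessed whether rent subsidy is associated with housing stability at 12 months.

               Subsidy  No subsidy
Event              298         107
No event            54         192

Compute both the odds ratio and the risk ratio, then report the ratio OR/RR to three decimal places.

4.186

Reading the table with exposure as columns: a = 298 (Subsidy, case), b = 54 (Subsidy, non-case), c = 107 (No subsidy, case), d = 192.
OR = (298·192)/(54·107) = 57216/5778 = 9.90239
Risk in exposed = 298/352 = 0.84659; risk in unexposed = 107/299 = 0.35786; RR = 2.36571
OR/RR = 9.90239 / 2.36571 = 4.18580
The outcome is not rare, so the OR lies further from 1 than the RR.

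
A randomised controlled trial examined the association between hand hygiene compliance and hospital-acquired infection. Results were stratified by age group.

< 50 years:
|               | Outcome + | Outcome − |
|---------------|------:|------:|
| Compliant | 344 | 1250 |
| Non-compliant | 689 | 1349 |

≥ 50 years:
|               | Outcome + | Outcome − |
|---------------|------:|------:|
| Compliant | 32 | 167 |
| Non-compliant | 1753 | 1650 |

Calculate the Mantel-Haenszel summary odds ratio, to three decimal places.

0.447

OR_MH = Σ(aᵢdᵢ/nᵢ) / Σ(bᵢcᵢ/nᵢ), where nᵢ is the stratum total.
Stratum 1 (< 50 years): n = 3632; a·d/n = 344·1349/3632 = 127.7687; b·c/n = 1250·689/3632 = 237.1283
Stratum 2 (≥ 50 years): n = 3602; a·d/n = 32·1650/3602 = 14.6585; b·c/n = 167·1753/3602 = 81.2746
OR_MH = (127.7687 + 14.6585) / (237.1283 + 81.2746) = 142.4272 / 318.4029 = 0.44732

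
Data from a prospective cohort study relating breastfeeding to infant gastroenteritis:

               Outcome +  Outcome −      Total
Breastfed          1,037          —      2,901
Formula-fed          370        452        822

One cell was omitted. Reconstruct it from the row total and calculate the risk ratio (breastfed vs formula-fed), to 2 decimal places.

The missing cell is in the exposed row: 2901 − 1037 = 1864.
So a = 1037, b = 1864, c = 370, d = 452.
RR = [a/(a+b)] / [c/(c+d)] = (1037/2901) / (370/822) = 0.35746/0.45012 = 0.79415

0.79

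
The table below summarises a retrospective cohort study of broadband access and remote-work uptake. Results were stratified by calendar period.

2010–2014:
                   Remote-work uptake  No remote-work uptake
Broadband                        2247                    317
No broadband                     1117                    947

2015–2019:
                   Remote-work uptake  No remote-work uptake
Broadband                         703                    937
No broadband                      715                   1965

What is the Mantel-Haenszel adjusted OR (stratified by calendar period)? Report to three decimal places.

OR_MH = Σ(aᵢdᵢ/nᵢ) / Σ(bᵢcᵢ/nᵢ), where nᵢ is the stratum total.
Stratum 1 (2010–2014): n = 4628; a·d/n = 2247·947/4628 = 459.7902; b·c/n = 317·1117/4628 = 76.5102
Stratum 2 (2015–2019): n = 4320; a·d/n = 703·1965/4320 = 319.7674; b·c/n = 937·715/4320 = 155.0822
OR_MH = (459.7902 + 319.7674) / (76.5102 + 155.0822) = 779.5576 / 231.5923 = 3.36608

3.366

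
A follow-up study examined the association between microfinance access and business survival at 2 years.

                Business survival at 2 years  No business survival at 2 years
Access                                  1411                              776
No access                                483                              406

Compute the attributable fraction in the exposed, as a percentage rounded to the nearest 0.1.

Cells: a = 1411, b = 776, c = 483, d = 406.
Risk in exposed = 1411/2187 = 0.64518; risk in unexposed = 483/889 = 0.54331.
RR = 0.64518/0.54331 = 1.18750
AR% = (RR − 1)/RR × 100 = (1.18750 − 1)/1.18750 × 100 = 15.7893%

15.8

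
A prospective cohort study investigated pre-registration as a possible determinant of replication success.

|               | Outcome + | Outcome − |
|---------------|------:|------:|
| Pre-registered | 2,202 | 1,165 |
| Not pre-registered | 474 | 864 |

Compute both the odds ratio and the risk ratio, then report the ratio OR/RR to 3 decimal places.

Cells: a = 2202, b = 1165, c = 474, d = 864.
OR = (2202·864)/(1165·474) = 1902528/552210 = 3.44530
Risk in exposed = 2202/3367 = 0.65399; risk in unexposed = 474/1338 = 0.35426; RR = 1.84609
OR/RR = 3.44530 / 1.84609 = 1.86627
The outcome is not rare, so the OR lies further from 1 than the RR.

1.866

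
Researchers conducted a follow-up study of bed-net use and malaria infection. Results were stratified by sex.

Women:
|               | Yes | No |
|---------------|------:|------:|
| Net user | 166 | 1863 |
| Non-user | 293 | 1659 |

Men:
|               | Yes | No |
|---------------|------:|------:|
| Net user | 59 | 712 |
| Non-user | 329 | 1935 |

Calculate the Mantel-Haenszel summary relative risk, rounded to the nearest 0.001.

RR_MH = Σ(aᵢ·n₀ᵢ/nᵢ) / Σ(cᵢ·n₁ᵢ/nᵢ), with n₁ᵢ = aᵢ+bᵢ (exposed), n₀ᵢ = cᵢ+dᵢ (unexposed), nᵢ = n₁ᵢ+n₀ᵢ.
Stratum 1 (Women): n₁ = 2029, n₀ = 1952, n = 3981; a·n₀/n = 166·1952/3981 = 81.3946; c·n₁/n = 293·2029/3981 = 149.3336
Stratum 2 (Men): n₁ = 771, n₀ = 2264, n = 3035; a·n₀/n = 59·2264/3035 = 44.0119; c·n₁/n = 329·771/3035 = 83.5779
RR_MH = (81.3946 + 44.0119) / (149.3336 + 83.5779) = 125.4065 / 232.9115 = 0.53843

0.538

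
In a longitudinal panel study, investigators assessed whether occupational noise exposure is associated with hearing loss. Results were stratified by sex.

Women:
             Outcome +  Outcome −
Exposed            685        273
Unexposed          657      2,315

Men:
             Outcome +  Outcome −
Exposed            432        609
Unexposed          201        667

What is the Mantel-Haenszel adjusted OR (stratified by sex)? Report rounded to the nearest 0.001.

OR_MH = Σ(aᵢdᵢ/nᵢ) / Σ(bᵢcᵢ/nᵢ), where nᵢ is the stratum total.
Stratum 1 (Women): n = 3930; a·d/n = 685·2315/3930 = 403.5051; b·c/n = 273·657/3930 = 45.6389
Stratum 2 (Men): n = 1909; a·d/n = 432·667/1909 = 150.9398; b·c/n = 609·201/1909 = 64.1221
OR_MH = (403.5051 + 150.9398) / (45.6389 + 64.1221) = 554.4448 / 109.7610 = 5.05138

5.051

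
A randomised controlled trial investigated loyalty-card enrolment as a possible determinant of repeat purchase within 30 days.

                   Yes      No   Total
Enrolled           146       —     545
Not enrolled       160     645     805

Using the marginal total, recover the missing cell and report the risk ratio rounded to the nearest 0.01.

1.35

The missing cell is in the exposed row: 545 − 146 = 399.
So a = 146, b = 399, c = 160, d = 645.
RR = [a/(a+b)] / [c/(c+d)] = (146/545) / (160/805) = 0.26789/0.19876 = 1.34782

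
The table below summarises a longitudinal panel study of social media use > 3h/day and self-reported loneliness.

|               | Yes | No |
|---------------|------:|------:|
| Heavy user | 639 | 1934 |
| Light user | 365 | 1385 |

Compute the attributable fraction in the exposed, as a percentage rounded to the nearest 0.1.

Cells: a = 639, b = 1934, c = 365, d = 1385.
Risk in exposed = 639/2573 = 0.24835; risk in unexposed = 365/1750 = 0.20857.
RR = 0.24835/0.20857 = 1.19071
AR% = (RR − 1)/RR × 100 = (1.19071 − 1)/1.19071 × 100 = 16.0165%

16.0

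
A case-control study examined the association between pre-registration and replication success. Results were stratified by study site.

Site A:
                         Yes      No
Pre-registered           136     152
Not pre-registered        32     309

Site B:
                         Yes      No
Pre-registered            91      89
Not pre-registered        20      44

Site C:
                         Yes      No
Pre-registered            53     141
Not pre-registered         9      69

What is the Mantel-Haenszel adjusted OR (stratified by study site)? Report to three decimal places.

4.909

OR_MH = Σ(aᵢdᵢ/nᵢ) / Σ(bᵢcᵢ/nᵢ), where nᵢ is the stratum total.
Stratum 1 (Site A): n = 629; a·d/n = 136·309/629 = 66.8108; b·c/n = 152·32/629 = 7.7329
Stratum 2 (Site B): n = 244; a·d/n = 91·44/244 = 16.4098; b·c/n = 89·20/244 = 7.2951
Stratum 3 (Site C): n = 272; a·d/n = 53·69/272 = 13.4449; b·c/n = 141·9/272 = 4.6654
OR_MH = (66.8108 + 16.4098 + 13.4449) / (7.7329 + 7.2951 + 4.6654) = 96.6655 / 19.6934 = 4.90851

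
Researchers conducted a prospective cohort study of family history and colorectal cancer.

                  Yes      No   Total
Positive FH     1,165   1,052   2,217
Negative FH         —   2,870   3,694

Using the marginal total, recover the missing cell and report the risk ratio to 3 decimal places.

2.356

The missing cell is in the unexposed row: 3694 − 2870 = 824.
So a = 1165, b = 1052, c = 824, d = 2870.
RR = [a/(a+b)] / [c/(c+d)] = (1165/2217) / (824/3694) = 0.52548/0.22306 = 2.35575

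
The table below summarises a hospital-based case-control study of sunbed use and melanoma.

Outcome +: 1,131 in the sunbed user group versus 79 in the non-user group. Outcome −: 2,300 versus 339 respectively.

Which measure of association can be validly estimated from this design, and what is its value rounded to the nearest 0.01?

2.11

From the description: a = 1131, b = 2300, c = 79, d = 339.
This is a hospital-based case-control study: participants were sampled on outcome status, so risks in the source population cannot be estimated directly — relative risk is not valid here. The odds ratio is the appropriate measure.
OR = (a·d)/(b·c) = (1131 × 339) / (2300 × 79) = 383409 / 181700 = 2.11012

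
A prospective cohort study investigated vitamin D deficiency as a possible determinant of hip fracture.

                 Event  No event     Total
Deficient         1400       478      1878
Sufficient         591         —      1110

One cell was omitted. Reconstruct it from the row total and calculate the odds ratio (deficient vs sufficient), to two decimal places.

The missing cell is in the unexposed row: 1110 − 591 = 519.
So a = 1400, b = 478, c = 591, d = 519.
OR = (a·d)/(b·c) = (1400 × 519) / (478 × 591) = 726600 / 282498 = 2.57205

2.57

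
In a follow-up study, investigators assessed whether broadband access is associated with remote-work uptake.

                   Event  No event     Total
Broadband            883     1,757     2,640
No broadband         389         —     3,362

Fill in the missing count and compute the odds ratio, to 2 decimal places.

3.84

The missing cell is in the unexposed row: 3362 − 389 = 2973.
So a = 883, b = 1757, c = 389, d = 2973.
OR = (a·d)/(b·c) = (883 × 2973) / (1757 × 389) = 2625159 / 683473 = 3.84091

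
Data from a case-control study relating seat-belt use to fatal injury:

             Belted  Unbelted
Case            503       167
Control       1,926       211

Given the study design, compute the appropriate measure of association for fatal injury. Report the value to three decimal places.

Reading the table with exposure as columns: a = 503 (Belted, case), b = 1926 (Belted, non-case), c = 167 (Unbelted, case), d = 211.
This is a case-control study: participants were sampled on outcome status, so risks in the source population cannot be estimated directly — relative risk is not valid here. The odds ratio is the appropriate measure.
OR = (a·d)/(b·c) = (503 × 211) / (1926 × 167) = 106133 / 321642 = 0.32997

0.330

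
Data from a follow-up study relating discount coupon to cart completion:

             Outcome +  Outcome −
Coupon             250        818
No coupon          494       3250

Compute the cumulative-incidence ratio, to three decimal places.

Cells: a = 250, b = 818, c = 494, d = 3250.
Risk in exposed = 250/1068 = 0.23408; risk in unexposed = 494/3744 = 0.13194.
RR = 0.23408 / 0.13194 = 1.77410
The risk among the exposed is 1.77 times that among the unexposed.

1.774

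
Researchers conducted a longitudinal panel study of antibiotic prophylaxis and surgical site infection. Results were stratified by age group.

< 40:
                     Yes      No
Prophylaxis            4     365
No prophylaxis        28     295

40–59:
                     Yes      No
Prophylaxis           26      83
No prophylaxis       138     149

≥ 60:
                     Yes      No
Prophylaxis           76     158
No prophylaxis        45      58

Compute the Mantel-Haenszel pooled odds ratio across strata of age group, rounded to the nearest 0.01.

0.38

OR_MH = Σ(aᵢdᵢ/nᵢ) / Σ(bᵢcᵢ/nᵢ), where nᵢ is the stratum total.
Stratum 1 (< 40): n = 692; a·d/n = 4·295/692 = 1.7052; b·c/n = 365·28/692 = 14.7688
Stratum 2 (40–59): n = 396; a·d/n = 26·149/396 = 9.7828; b·c/n = 83·138/396 = 28.9242
Stratum 3 (≥ 60): n = 337; a·d/n = 76·58/337 = 13.0801; b·c/n = 158·45/337 = 21.0979
OR_MH = (1.7052 + 9.7828 + 13.0801) / (14.7688 + 28.9242 + 21.0979) = 24.5681 / 64.7910 = 0.37919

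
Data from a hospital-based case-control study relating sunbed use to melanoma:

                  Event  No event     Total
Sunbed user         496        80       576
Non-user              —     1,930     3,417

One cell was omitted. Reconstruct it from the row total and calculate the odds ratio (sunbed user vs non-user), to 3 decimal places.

The missing cell is in the unexposed row: 3417 − 1930 = 1487.
So a = 496, b = 80, c = 1487, d = 1930.
OR = (a·d)/(b·c) = (496 × 1930) / (80 × 1487) = 957280 / 118960 = 8.04707

8.047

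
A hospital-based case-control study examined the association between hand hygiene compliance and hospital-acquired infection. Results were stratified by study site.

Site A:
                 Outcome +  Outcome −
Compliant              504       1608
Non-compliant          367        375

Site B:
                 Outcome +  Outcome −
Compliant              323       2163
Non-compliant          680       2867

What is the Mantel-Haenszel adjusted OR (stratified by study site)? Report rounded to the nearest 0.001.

0.488

OR_MH = Σ(aᵢdᵢ/nᵢ) / Σ(bᵢcᵢ/nᵢ), where nᵢ is the stratum total.
Stratum 1 (Site A): n = 2854; a·d/n = 504·375/2854 = 66.2228; b·c/n = 1608·367/2854 = 206.7751
Stratum 2 (Site B): n = 6033; a·d/n = 323·2867/6033 = 153.4959; b·c/n = 2163·680/6033 = 243.7991
OR_MH = (66.2228 + 153.4959) / (206.7751 + 243.7991) = 219.7188 / 450.5742 = 0.48764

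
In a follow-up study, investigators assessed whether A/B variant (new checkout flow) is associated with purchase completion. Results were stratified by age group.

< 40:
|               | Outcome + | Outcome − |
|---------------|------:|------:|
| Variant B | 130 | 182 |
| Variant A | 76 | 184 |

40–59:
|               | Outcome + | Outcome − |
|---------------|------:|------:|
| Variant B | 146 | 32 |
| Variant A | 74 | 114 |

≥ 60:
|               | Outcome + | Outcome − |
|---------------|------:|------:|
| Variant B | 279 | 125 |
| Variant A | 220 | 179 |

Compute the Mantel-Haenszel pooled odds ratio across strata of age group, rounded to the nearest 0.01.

OR_MH = Σ(aᵢdᵢ/nᵢ) / Σ(bᵢcᵢ/nᵢ), where nᵢ is the stratum total.
Stratum 1 (< 40): n = 572; a·d/n = 130·184/572 = 41.8182; b·c/n = 182·76/572 = 24.1818
Stratum 2 (40–59): n = 366; a·d/n = 146·114/366 = 45.4754; b·c/n = 32·74/366 = 6.4699
Stratum 3 (≥ 60): n = 803; a·d/n = 279·179/803 = 62.1930; b·c/n = 125·220/803 = 34.2466
OR_MH = (41.8182 + 45.4754 + 62.1930) / (24.1818 + 6.4699 + 34.2466) = 149.4866 / 64.8983 = 2.30340

2.30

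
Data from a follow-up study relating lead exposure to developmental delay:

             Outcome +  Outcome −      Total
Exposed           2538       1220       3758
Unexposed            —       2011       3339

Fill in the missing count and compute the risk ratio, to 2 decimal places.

The missing cell is in the unexposed row: 3339 − 2011 = 1328.
So a = 2538, b = 1220, c = 1328, d = 2011.
RR = [a/(a+b)] / [c/(c+d)] = (2538/3758) / (1328/3339) = 0.67536/0.39772 = 1.69806

1.70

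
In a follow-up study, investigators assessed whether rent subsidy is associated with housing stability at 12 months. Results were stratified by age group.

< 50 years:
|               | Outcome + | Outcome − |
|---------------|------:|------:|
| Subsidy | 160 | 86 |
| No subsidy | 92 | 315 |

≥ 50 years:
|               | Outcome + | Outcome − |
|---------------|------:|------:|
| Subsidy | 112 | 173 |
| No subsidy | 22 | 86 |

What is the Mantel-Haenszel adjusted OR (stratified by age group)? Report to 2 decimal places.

4.66

OR_MH = Σ(aᵢdᵢ/nᵢ) / Σ(bᵢcᵢ/nᵢ), where nᵢ is the stratum total.
Stratum 1 (< 50 years): n = 653; a·d/n = 160·315/653 = 77.1822; b·c/n = 86·92/653 = 12.1164
Stratum 2 (≥ 50 years): n = 393; a·d/n = 112·86/393 = 24.5089; b·c/n = 173·22/393 = 9.6845
OR_MH = (77.1822 + 24.5089) / (12.1164 + 9.6845) = 101.6911 / 21.8009 = 4.66455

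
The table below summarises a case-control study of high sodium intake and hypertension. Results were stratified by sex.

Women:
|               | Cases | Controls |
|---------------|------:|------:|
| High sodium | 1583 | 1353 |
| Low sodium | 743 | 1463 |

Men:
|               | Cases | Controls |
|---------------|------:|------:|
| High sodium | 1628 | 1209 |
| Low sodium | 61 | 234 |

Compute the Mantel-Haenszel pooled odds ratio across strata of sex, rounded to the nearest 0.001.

2.611

OR_MH = Σ(aᵢdᵢ/nᵢ) / Σ(bᵢcᵢ/nᵢ), where nᵢ is the stratum total.
Stratum 1 (Women): n = 5142; a·d/n = 1583·1463/5142 = 450.3946; b·c/n = 1353·743/5142 = 195.5035
Stratum 2 (Men): n = 3132; a·d/n = 1628·234/3132 = 121.6322; b·c/n = 1209·61/3132 = 23.5469
OR_MH = (450.3946 + 121.6322) / (195.5035 + 23.5469) = 572.0268 / 219.0504 = 2.61139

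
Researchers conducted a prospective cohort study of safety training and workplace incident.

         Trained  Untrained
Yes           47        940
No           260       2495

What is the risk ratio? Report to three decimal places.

0.559

Reading the table with exposure as columns: a = 47 (Trained, case), b = 260 (Trained, non-case), c = 940 (Untrained, case), d = 2495.
Risk in exposed = 47/307 = 0.15309; risk in unexposed = 940/3435 = 0.27365.
RR = 0.15309 / 0.27365 = 0.55945
The risk is 44% lower among the exposed than among the unexposed.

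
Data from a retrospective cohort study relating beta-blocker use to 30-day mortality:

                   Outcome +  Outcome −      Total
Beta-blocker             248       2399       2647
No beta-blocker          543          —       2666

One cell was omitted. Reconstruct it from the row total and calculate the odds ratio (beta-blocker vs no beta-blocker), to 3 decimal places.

0.404

The missing cell is in the unexposed row: 2666 − 543 = 2123.
So a = 248, b = 2399, c = 543, d = 2123.
OR = (a·d)/(b·c) = (248 × 2123) / (2399 × 543) = 526504 / 1302657 = 0.40418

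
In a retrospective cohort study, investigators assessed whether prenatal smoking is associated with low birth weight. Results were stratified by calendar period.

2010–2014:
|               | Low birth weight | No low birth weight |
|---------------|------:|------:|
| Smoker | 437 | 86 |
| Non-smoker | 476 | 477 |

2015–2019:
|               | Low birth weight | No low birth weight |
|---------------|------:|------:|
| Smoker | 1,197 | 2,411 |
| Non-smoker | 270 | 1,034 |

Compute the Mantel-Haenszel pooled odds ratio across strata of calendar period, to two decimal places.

OR_MH = Σ(aᵢdᵢ/nᵢ) / Σ(bᵢcᵢ/nᵢ), where nᵢ is the stratum total.
Stratum 1 (2010–2014): n = 1476; a·d/n = 437·477/1476 = 141.2256; b·c/n = 86·476/1476 = 27.7344
Stratum 2 (2015–2019): n = 4912; a·d/n = 1197·1034/4912 = 251.9743; b·c/n = 2411·270/4912 = 132.5265
OR_MH = (141.2256 + 251.9743) / (27.7344 + 132.5265) = 393.2000 / 160.2609 = 2.45350

2.45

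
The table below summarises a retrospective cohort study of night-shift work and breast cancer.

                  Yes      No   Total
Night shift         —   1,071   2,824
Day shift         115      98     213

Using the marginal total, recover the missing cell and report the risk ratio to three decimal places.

The missing cell is in the exposed row: 2824 − 1071 = 1753.
So a = 1753, b = 1071, c = 115, d = 98.
RR = [a/(a+b)] / [c/(c+d)] = (1753/2824) / (115/213) = 0.62075/0.53991 = 1.14974

1.150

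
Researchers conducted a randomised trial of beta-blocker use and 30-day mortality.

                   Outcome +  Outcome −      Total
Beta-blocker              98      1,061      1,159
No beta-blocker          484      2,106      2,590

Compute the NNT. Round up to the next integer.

Risk in treated group = 98/1159 = 0.08456; risk in control = 484/2590 = 0.18687.
Absolute risk reduction = 0.18687 − 0.08456 = 0.10232
NNT = 1 / ARR = 1 / 0.10232 = 9.774 → round up → 10

10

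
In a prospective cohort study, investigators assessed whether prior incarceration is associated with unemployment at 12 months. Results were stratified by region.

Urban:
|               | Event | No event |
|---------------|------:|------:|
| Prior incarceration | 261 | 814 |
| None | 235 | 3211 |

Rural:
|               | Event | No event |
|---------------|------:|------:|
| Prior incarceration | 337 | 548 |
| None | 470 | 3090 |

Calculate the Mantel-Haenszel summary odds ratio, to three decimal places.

4.186

OR_MH = Σ(aᵢdᵢ/nᵢ) / Σ(bᵢcᵢ/nᵢ), where nᵢ is the stratum total.
Stratum 1 (Urban): n = 4521; a·d/n = 261·3211/4521 = 185.3729; b·c/n = 814·235/4521 = 42.3114
Stratum 2 (Rural): n = 4445; a·d/n = 337·3090/4445 = 234.2700; b·c/n = 548·470/4445 = 57.9438
OR_MH = (185.3729 + 234.2700) / (42.3114 + 57.9438) = 419.6429 / 100.2552 = 4.18575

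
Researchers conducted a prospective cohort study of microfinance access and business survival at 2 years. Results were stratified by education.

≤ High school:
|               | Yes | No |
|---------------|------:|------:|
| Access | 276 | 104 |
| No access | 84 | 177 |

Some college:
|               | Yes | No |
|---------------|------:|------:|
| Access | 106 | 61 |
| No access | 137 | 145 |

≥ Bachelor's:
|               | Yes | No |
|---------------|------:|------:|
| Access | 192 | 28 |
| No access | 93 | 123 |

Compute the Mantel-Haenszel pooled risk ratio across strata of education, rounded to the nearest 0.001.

RR_MH = Σ(aᵢ·n₀ᵢ/nᵢ) / Σ(cᵢ·n₁ᵢ/nᵢ), with n₁ᵢ = aᵢ+bᵢ (exposed), n₀ᵢ = cᵢ+dᵢ (unexposed), nᵢ = n₁ᵢ+n₀ᵢ.
Stratum 1 (≤ High school): n₁ = 380, n₀ = 261, n = 641; a·n₀/n = 276·261/641 = 112.3807; c·n₁/n = 84·380/641 = 49.7972
Stratum 2 (Some college): n₁ = 167, n₀ = 282, n = 449; a·n₀/n = 106·282/449 = 66.5746; c·n₁/n = 137·167/449 = 50.9555
Stratum 3 (≥ Bachelor's): n₁ = 220, n₀ = 216, n = 436; a·n₀/n = 192·216/436 = 95.1193; c·n₁/n = 93·220/436 = 46.9266
RR_MH = (112.3807 + 66.5746 + 95.1193) / (49.7972 + 50.9555 + 46.9266) = 274.0745 / 147.6793 = 1.85588

1.856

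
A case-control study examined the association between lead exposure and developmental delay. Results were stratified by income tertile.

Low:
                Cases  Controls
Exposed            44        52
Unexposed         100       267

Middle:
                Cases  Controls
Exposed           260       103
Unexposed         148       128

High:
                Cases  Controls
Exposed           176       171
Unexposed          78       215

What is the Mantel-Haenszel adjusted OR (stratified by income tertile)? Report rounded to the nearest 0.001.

OR_MH = Σ(aᵢdᵢ/nᵢ) / Σ(bᵢcᵢ/nᵢ), where nᵢ is the stratum total.
Stratum 1 (Low): n = 463; a·d/n = 44·267/463 = 25.3737; b·c/n = 52·100/463 = 11.2311
Stratum 2 (Middle): n = 639; a·d/n = 260·128/639 = 52.0814; b·c/n = 103·148/639 = 23.8560
Stratum 3 (High): n = 640; a·d/n = 176·215/640 = 59.1250; b·c/n = 171·78/640 = 20.8406
OR_MH = (25.3737 + 52.0814 + 59.1250) / (11.2311 + 23.8560 + 20.8406) = 136.5800 / 55.9278 = 2.44208

2.442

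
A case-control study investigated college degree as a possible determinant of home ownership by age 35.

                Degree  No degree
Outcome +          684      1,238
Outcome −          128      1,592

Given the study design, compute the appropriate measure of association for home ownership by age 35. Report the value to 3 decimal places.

Reading the table with exposure as columns: a = 684 (Degree, case), b = 128 (Degree, non-case), c = 1238 (No degree, case), d = 1592.
This is a case-control study: participants were sampled on outcome status, so risks in the source population cannot be estimated directly — relative risk is not valid here. The odds ratio is the appropriate measure.
OR = (a·d)/(b·c) = (684 × 1592) / (128 × 1238) = 1088928 / 158464 = 6.87177

6.872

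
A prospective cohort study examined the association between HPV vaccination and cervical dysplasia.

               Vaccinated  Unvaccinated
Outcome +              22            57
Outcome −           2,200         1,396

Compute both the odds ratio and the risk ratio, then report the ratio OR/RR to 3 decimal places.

0.970

Reading the table with exposure as columns: a = 22 (Vaccinated, case), b = 2200 (Vaccinated, non-case), c = 57 (Unvaccinated, case), d = 1396.
OR = (22·1396)/(2200·57) = 30712/125400 = 0.24491
Risk in exposed = 22/2222 = 0.00990; risk in unexposed = 57/1453 = 0.03923; RR = 0.25239
OR/RR = 0.24491 / 0.25239 = 0.97038
The outcome is rare in both groups, so OR ≈ RR (ratio near 1).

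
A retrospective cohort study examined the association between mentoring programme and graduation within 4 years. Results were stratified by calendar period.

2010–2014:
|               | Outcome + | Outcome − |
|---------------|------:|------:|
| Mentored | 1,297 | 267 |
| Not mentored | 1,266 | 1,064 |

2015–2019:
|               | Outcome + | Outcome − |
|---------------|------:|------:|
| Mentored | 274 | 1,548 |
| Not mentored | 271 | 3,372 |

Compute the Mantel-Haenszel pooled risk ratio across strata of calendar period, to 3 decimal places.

RR_MH = Σ(aᵢ·n₀ᵢ/nᵢ) / Σ(cᵢ·n₁ᵢ/nᵢ), with n₁ᵢ = aᵢ+bᵢ (exposed), n₀ᵢ = cᵢ+dᵢ (unexposed), nᵢ = n₁ᵢ+n₀ᵢ.
Stratum 1 (2010–2014): n₁ = 1564, n₀ = 2330, n = 3894; a·n₀/n = 1297·2330/3894 = 776.0683; c·n₁/n = 1266·1564/3894 = 508.4807
Stratum 2 (2015–2019): n₁ = 1822, n₀ = 3643, n = 5465; a·n₀/n = 274·3643/5465 = 182.6500; c·n₁/n = 271·1822/5465 = 90.3499
RR_MH = (776.0683 + 182.6500) / (508.4807 + 90.3499) = 958.7183 / 598.8306 = 1.60098

1.601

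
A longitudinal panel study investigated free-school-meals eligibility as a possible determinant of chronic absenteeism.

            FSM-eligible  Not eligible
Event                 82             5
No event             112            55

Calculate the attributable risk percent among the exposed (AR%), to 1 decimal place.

Reading the table with exposure as columns: a = 82 (FSM-eligible, case), b = 112 (FSM-eligible, non-case), c = 5 (Not eligible, case), d = 55.
Risk in exposed = 82/194 = 0.42268; risk in unexposed = 5/60 = 0.08333.
RR = 0.42268/0.08333 = 5.07216
AR% = (RR − 1)/RR × 100 = (5.07216 − 1)/5.07216 × 100 = 80.2846%

80.3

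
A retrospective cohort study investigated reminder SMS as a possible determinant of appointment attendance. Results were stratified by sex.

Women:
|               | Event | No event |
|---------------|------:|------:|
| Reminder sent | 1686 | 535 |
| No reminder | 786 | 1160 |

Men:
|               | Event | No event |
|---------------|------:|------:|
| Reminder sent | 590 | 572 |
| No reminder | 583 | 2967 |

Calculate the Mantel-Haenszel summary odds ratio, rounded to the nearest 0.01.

OR_MH = Σ(aᵢdᵢ/nᵢ) / Σ(bᵢcᵢ/nᵢ), where nᵢ is the stratum total.
Stratum 1 (Women): n = 4167; a·d/n = 1686·1160/4167 = 469.3449; b·c/n = 535·786/4167 = 100.9143
Stratum 2 (Men): n = 4712; a·d/n = 590·2967/4712 = 371.5047; b·c/n = 572·583/4712 = 70.7716
OR_MH = (469.3449 + 371.5047) / (100.9143 + 70.7716) = 840.8495 / 171.6860 = 4.89760

4.90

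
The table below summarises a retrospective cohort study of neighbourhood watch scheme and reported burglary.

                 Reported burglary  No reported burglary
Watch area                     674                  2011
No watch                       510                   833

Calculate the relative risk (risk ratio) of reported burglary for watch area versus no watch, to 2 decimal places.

Cells: a = 674, b = 2011, c = 510, d = 833.
Risk in exposed = 674/2685 = 0.25102; risk in unexposed = 510/1343 = 0.37975.
RR = 0.25102 / 0.37975 = 0.66103
The risk is 34% lower among the exposed than among the unexposed.

0.66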